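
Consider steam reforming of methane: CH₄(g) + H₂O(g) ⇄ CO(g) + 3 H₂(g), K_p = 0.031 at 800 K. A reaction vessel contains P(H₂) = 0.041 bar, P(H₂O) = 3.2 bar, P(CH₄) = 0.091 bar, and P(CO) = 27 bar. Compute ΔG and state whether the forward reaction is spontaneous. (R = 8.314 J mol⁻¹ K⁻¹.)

ΔG = -10.5 kJ/mol; the forward reaction is spontaneous

Q_p = P(CO)·P(H₂)³ / (P(CH₄)·P(H₂O)) = (27)·(0.041)³ / ((0.091)·(3.2)) = 0.00639
ΔG = RT ln(Q_p/K_p) = (8.314 J mol⁻¹ K⁻¹)(800 K) × ln(0.00639/0.031)
   = (6.651 kJ/mol)(-1.579) = -10.5 kJ/mol
ΔG < 0, so the forward reaction is spontaneous (proceeds forward).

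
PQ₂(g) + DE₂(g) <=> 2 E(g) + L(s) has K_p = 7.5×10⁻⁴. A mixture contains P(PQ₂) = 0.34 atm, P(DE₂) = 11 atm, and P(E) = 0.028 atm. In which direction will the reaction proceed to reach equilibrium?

(L is a pure solid — omitted from Q_p.)
Q_p = P(E)² / (P(PQ₂)·P(DE₂)) = (0.028)² / ((0.34)·(11)) = 2.1×10⁻⁴
Q_p = 2.1×10⁻⁴ < K_p = 7.5×10⁻⁴, so the forward reaction proceeds.

to the right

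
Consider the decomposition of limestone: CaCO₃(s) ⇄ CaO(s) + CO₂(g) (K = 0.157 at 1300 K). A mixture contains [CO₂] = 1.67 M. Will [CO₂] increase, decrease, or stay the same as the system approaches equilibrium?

(CaCO₃, CaO are pure solids — omitted from Q.)
Q = [CO₂] = 1.67
Q = 1.67 > K = 0.157: net reverse reaction.
CO₂ is a product, so it decreases.

decrease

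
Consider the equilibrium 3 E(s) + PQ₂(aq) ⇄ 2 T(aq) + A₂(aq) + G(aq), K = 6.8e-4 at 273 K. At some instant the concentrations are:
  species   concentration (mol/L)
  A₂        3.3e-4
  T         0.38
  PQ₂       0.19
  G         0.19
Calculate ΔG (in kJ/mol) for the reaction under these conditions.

ΔG = -6.03 kJ/mol

(E is a pure solid — omitted from Q.)
Q = [T]²·[A₂]·[G] / [PQ₂] = (0.38)²·(3.3e-4)·(0.19) / (0.19) = 4.77e-5
ΔG = RT ln(Q/K) = (8.314 J mol⁻¹ K⁻¹)(273 K) × ln(4.77e-5/6.8e-4)
   = (2.270 kJ/mol)(-2.657) = -6.03 kJ/mol
ΔG < 0, so the forward reaction is spontaneous (proceeds forward).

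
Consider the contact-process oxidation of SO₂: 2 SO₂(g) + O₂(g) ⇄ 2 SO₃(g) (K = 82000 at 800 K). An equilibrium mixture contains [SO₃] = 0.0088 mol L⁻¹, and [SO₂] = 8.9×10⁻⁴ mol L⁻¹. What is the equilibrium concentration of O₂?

[O₂] = 0.0012 mol L⁻¹

At equilibrium, K = [SO₃]² / ([SO₂]²·[O₂]) = 82000.
(0.0088)² / ((8.9×10⁻⁴)²·([O₂])) = 82000
[O₂] = 0.00119 = 0.0012 mol L⁻¹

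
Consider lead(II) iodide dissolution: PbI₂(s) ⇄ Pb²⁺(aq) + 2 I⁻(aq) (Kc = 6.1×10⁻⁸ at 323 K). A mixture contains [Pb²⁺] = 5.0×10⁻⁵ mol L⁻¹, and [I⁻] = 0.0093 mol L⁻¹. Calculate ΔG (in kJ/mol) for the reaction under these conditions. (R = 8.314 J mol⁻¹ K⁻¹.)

(PbI₂ is a pure solid — omitted from Qc.)
Qc = [Pb²⁺]·[I⁻]² = (5.0×10⁻⁵)·(0.0093)² = 4.32×10⁻⁹
ΔG = RT ln(Qc/Kc) = (8.314 J mol⁻¹ K⁻¹)(323 K) × ln(4.32×10⁻⁹/6.1×10⁻⁸)
   = (2.685 kJ/mol)(-2.648) = -7.11 kJ/mol
ΔG < 0, so the forward reaction is spontaneous (proceeds forward).

ΔG = -7.11 kJ/mol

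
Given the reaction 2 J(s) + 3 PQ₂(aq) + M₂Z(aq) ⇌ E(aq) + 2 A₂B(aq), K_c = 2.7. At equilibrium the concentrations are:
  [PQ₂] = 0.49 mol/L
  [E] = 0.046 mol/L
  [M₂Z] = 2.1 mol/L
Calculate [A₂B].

(J is a pure solid — omitted from K_c.)
At equilibrium, K_c = [E]·[A₂B]² / ([PQ₂]³·[M₂Z]) = 2.7.
(0.046)·([A₂B])² / ((0.49)³·(2.1)) = 2.7
[A₂B]² = 14.5 ⇒ [A₂B] = 3.8 mol/L

[A₂B] = 3.8 mol/L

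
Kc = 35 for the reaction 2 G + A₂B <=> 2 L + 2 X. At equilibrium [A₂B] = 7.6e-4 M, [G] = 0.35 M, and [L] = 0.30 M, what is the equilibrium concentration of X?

At equilibrium, Kc = [L]²·[X]² / ([G]²·[A₂B]) = 35.
(0.30)²·([X])² / ((0.35)²·(7.6e-4)) = 35
[X]² = 0.0362 ⇒ [X] = 0.19 M

[X] = 0.19 M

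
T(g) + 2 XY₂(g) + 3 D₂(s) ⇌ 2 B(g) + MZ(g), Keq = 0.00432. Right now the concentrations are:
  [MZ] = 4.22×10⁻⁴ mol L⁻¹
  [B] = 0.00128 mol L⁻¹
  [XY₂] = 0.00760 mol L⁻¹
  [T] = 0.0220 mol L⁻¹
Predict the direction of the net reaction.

(D₂ is a pure solid — omitted from Q.)
Q = [B]²·[MZ] / ([T]·[XY₂]²) = (0.00128)²·(4.22×10⁻⁴) / ((0.0220)·(0.00760)²) = 5.44×10⁻⁴
Q = 5.44×10⁻⁴ < Keq = 0.00432, so the forward reaction proceeds.

toward products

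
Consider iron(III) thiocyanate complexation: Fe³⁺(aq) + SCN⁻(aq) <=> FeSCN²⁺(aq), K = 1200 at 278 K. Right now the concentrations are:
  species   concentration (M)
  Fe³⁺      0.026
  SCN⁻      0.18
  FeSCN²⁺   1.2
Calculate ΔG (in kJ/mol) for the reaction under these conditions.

ΔG = -3.57 kJ/mol

Q = [FeSCN²⁺] / ([Fe³⁺]·[SCN⁻]) = (1.2) / ((0.026)·(0.18)) = 256
ΔG = RT ln(Q/K) = (8.314 J mol⁻¹ K⁻¹)(278 K) × ln(256/1200)
   = (2.311 kJ/mol)(-1.545) = -3.57 kJ/mol
ΔG < 0, so the forward reaction is spontaneous (proceeds forward).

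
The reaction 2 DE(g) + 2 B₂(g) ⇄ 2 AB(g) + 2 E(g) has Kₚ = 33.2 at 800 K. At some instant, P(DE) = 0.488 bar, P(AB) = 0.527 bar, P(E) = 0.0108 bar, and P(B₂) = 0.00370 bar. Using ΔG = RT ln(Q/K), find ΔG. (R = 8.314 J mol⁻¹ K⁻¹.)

Qₚ = P(AB)²·P(E)² / (P(DE)²·P(B₂)²) = (0.527)²·(0.0108)² / ((0.488)²·(0.00370)²) = 9.94
ΔG = RT ln(Qₚ/Kₚ) = (8.314 J mol⁻¹ K⁻¹)(800 K) × ln(9.94/33.2)
   = (6.651 kJ/mol)(-1.206) = -8.02 kJ/mol
ΔG < 0, so the forward reaction is spontaneous (proceeds forward).

ΔG = -8.02 kJ/mol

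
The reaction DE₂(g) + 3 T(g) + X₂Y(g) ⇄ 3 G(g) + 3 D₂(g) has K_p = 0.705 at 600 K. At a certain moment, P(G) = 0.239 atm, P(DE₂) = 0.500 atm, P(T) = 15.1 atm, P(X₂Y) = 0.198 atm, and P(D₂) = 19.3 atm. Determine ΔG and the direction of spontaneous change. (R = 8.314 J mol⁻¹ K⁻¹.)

Q_p = P(G)³·P(D₂)³ / (P(DE₂)·P(T)³·P(X₂Y)) = (0.239)³·(19.3)³ / ((0.500)·(15.1)³·(0.198)) = 0.288
ΔG = RT ln(Q_p/K_p) = (8.314 J mol⁻¹ K⁻¹)(600 K) × ln(0.288/0.705)
   = (4.988 kJ/mol)(-0.8952) = -4.47 kJ/mol
ΔG < 0, so the forward reaction is spontaneous (proceeds forward).

ΔG = -4.47 kJ/mol; the forward reaction is spontaneous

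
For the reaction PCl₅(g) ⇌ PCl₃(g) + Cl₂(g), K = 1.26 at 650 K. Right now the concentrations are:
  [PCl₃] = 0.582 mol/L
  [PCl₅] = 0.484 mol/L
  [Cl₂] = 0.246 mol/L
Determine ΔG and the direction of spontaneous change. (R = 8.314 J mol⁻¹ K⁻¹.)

ΔG = -7.83 kJ/mol; the forward reaction is spontaneous

Q = [PCl₃]·[Cl₂] / [PCl₅] = (0.582)·(0.246) / (0.484) = 0.296
ΔG = RT ln(Q/K) = (8.314 J mol⁻¹ K⁻¹)(650 K) × ln(0.296/1.26)
   = (5.404 kJ/mol)(-1.449) = -7.83 kJ/mol
ΔG < 0, so the forward reaction is spontaneous (proceeds forward).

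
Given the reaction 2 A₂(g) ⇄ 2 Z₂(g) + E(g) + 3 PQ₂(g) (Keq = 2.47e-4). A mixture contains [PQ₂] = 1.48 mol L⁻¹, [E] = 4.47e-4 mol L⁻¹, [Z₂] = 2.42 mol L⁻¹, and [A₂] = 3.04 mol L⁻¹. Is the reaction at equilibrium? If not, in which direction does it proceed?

to the left

Q = [Z₂]²·[E]·[PQ₂]³ / [A₂]² = (2.42)²·(4.47e-4)·(1.48)³ / (3.04)² = 9.18e-4
Q = 9.18e-4 > Keq = 2.47e-4, so the reverse reaction proceeds.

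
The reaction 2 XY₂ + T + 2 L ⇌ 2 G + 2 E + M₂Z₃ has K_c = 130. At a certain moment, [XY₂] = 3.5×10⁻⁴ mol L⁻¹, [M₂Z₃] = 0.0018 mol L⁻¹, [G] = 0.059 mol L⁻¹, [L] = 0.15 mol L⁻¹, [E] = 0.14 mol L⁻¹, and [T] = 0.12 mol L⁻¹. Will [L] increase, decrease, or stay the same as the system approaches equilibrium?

Q_c = [G]²·[E]²·[M₂Z₃] / ([XY₂]²·[T]·[L]²) = (0.059)²·(0.14)²·(0.0018) / ((3.5×10⁻⁴)²·(0.12)·(0.15)²) = 370
Q_c = 370 > K_c = 130: net reverse reaction.
L is a reactant, so it increases.

increase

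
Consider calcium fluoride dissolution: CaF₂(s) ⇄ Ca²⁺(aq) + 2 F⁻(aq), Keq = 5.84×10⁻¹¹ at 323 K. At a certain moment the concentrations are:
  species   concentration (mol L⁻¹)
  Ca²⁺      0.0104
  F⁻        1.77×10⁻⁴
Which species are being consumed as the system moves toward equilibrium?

Ca²⁺, F⁻ (products)

(CaF₂ is a pure solid — omitted from Q.)
Q = [Ca²⁺]·[F⁻]² = (0.0104)·(1.77×10⁻⁴)² = 3.26×10⁻¹⁰
Q = 3.26×10⁻¹⁰ > Keq = 5.84×10⁻¹¹: net reverse reaction.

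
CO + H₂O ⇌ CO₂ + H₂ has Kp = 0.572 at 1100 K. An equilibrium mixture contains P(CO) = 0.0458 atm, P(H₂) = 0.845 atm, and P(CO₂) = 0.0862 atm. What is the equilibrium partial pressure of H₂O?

P(H₂O) = 2.78 atm

At equilibrium, Kp = P(CO₂)·P(H₂) / (P(CO)·P(H₂O)) = 0.572.
(0.0862)·(0.845) / ((0.0458)·(P(H₂O))) = 0.572
P(H₂O) = 2.78 atm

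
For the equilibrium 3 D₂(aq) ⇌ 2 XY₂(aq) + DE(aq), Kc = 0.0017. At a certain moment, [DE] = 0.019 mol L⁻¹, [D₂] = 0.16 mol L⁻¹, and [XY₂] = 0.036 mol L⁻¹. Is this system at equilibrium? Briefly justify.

Qc = [XY₂]²·[DE] / [D₂]³ = (0.036)²·(0.019) / (0.16)³ = 0.0060
Qc = 0.0060 > Kc = 0.0017: net reverse reaction.

no; Q > K, reaction proceeds in reverse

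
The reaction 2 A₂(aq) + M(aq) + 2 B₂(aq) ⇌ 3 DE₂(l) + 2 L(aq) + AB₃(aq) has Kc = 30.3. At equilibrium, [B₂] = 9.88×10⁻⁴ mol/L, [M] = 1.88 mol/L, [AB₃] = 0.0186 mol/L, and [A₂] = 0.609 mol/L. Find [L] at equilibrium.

(DE₂ is a pure liquid — omitted from Kc.)
At equilibrium, Kc = [L]²·[AB₃] / ([A₂]²·[M]·[B₂]²) = 30.3.
([L])²·(0.0186) / ((0.609)²·(1.88)·(9.88×10⁻⁴)²) = 30.3
[L]² = 0.00111 ⇒ [L] = 0.0333 mol/L

[L] = 0.0333 mol/L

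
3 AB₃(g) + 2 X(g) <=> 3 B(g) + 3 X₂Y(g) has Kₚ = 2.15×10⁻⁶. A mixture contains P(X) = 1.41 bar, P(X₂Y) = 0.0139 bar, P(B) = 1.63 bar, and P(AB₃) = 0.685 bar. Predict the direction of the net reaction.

reverse (toward reactants)

Qₚ = P(B)³·P(X₂Y)³ / (P(AB₃)³·P(X)²) = (1.63)³·(0.0139)³ / ((0.685)³·(1.41)²) = 1.82×10⁻⁵
Qₚ = 1.82×10⁻⁵ > Kₚ = 2.15×10⁻⁶, so the reverse reaction proceeds.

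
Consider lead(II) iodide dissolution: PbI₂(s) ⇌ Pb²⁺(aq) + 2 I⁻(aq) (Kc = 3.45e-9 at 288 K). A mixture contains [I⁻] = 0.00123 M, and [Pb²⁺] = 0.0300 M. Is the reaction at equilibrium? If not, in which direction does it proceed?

toward reactants

(PbI₂ is a pure solid — omitted from Qc.)
Qc = [Pb²⁺]·[I⁻]² = (0.0300)·(0.00123)² = 4.54e-8
Qc = 4.54e-8 > Kc = 3.45e-9, so the reverse reaction proceeds.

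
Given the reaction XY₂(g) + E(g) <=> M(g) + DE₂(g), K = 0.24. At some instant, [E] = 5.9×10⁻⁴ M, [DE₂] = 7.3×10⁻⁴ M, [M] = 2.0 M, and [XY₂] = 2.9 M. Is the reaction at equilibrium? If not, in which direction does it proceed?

Q = [M]·[DE₂] / ([XY₂]·[E]) = (2.0)·(7.3×10⁻⁴) / ((2.9)·(5.9×10⁻⁴)) = 0.85
Q = 0.85 > K = 0.24, so the reverse reaction proceeds.

in the reverse direction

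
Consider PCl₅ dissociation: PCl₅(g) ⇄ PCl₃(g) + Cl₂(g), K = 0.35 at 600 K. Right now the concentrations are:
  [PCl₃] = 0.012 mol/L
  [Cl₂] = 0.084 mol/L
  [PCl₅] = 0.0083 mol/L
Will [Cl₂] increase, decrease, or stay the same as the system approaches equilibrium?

increase

Q = [PCl₃]·[Cl₂] / [PCl₅] = (0.012)·(0.084) / (0.0083) = 0.12
Q = 0.12 < K = 0.35: net forward reaction.
Cl₂ is a product, so it increases.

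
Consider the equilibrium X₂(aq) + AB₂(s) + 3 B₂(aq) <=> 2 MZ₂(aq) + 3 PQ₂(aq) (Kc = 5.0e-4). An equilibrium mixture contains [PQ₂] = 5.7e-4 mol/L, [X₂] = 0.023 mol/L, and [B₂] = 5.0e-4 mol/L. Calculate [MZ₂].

[MZ₂] = 0.0028 mol/L

(AB₂ is a pure solid — omitted from Kc.)
At equilibrium, Kc = [MZ₂]²·[PQ₂]³ / ([X₂]·[B₂]³) = 5.0e-4.
([MZ₂])²·(5.7e-4)³ / ((0.023)·(5.0e-4)³) = 5.0e-4
[MZ₂]² = 7.76e-6 ⇒ [MZ₂] = 0.0028 mol/L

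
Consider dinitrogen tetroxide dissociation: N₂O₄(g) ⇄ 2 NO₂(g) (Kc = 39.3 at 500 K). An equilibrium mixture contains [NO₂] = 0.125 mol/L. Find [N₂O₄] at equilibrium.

[N₂O₄] = 3.98×10⁻⁴ mol/L

At equilibrium, Kc = [NO₂]² / [N₂O₄] = 39.3.
(0.125)² / ([N₂O₄]) = 39.3
[N₂O₄] = 3.98×10⁻⁴ mol/L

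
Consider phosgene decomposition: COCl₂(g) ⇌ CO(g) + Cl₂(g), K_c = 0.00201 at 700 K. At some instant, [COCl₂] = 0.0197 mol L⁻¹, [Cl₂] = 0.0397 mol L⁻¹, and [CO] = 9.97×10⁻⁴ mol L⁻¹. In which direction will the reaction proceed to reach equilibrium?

no net change (already at equilibrium)

Q_c = [CO]·[Cl₂] / [COCl₂] = (9.97×10⁻⁴)·(0.0397) / (0.0197) = 0.00201
Q_c = 0.00201 = K_c, so the system is already at equilibrium.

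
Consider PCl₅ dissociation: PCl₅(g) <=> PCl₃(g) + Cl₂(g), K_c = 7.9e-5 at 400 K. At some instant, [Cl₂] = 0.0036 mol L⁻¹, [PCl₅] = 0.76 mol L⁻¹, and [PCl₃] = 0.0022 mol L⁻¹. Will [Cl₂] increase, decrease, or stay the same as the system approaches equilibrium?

Q_c = [PCl₃]·[Cl₂] / [PCl₅] = (0.0022)·(0.0036) / (0.76) = 1.0e-5
Q_c = 1.0e-5 < K_c = 7.9e-5: net forward reaction.
Cl₂ is a product, so it increases.

increase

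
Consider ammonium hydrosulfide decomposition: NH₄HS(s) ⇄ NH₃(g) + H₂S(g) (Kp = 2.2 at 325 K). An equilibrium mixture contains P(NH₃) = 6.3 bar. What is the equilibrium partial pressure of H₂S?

P(H₂S) = 0.35 bar

(NH₄HS is a pure solid — omitted from Kp.)
At equilibrium, Kp = P(NH₃)·P(H₂S) = 2.2.
(6.3)·(P(H₂S)) = 2.2
P(H₂S) = 0.349 = 0.35 bar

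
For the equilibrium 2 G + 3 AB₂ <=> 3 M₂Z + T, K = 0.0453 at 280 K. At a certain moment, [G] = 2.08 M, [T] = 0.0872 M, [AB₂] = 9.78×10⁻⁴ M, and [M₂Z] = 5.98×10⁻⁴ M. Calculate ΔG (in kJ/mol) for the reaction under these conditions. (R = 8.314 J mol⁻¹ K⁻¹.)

Q = [M₂Z]³·[T] / ([G]²·[AB₂]³) = (5.98×10⁻⁴)³·(0.0872) / ((2.08)²·(9.78×10⁻⁴)³) = 0.00461
ΔG = RT ln(Q/K) = (8.314 J mol⁻¹ K⁻¹)(280 K) × ln(0.00461/0.0453)
   = (2.328 kJ/mol)(-2.285) = -5.32 kJ/mol
ΔG < 0, so the forward reaction is spontaneous (proceeds forward).

ΔG = -5.32 kJ/mol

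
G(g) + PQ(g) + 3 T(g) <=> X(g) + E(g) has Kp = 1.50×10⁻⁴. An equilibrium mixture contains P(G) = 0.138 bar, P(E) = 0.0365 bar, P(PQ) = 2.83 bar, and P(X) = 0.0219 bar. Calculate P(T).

At equilibrium, Kp = P(X)·P(E) / (P(G)·P(PQ)·P(T)³) = 1.50×10⁻⁴.
(0.0219)·(0.0365) / ((0.138)·(2.83)·(P(T))³) = 1.50×10⁻⁴
P(T)³ = 13.6 ⇒ P(T) = 2.39 bar

P(T) = 2.39 bar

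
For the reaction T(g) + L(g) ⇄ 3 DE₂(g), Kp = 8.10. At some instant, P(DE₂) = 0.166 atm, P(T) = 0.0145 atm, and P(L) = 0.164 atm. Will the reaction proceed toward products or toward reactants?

Qp = P(DE₂)³ / (P(T)·P(L)) = (0.166)³ / ((0.0145)·(0.164)) = 1.92
Qp = 1.92 < Kp = 8.10, so the forward reaction proceeds.

to the right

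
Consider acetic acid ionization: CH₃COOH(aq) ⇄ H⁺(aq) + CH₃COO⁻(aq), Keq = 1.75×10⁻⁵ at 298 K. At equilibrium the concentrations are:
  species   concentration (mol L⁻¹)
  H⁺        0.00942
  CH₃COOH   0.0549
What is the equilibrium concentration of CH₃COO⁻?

At equilibrium, Keq = [H⁺]·[CH₃COO⁻] / [CH₃COOH] = 1.75×10⁻⁵.
(0.00942)·([CH₃COO⁻]) / (0.0549) = 1.75×10⁻⁵
[CH₃COO⁻] = 1.02×10⁻⁴ mol L⁻¹

[CH₃COO⁻] = 1.02×10⁻⁴ mol L⁻¹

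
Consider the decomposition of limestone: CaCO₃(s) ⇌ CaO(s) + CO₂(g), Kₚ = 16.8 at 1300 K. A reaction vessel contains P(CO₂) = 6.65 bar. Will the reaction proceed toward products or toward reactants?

toward products

(CaCO₃, CaO are pure solids — omitted from Qₚ.)
Qₚ = P(CO₂) = 6.65
Qₚ = 6.65 < Kₚ = 16.8, so the forward reaction proceeds.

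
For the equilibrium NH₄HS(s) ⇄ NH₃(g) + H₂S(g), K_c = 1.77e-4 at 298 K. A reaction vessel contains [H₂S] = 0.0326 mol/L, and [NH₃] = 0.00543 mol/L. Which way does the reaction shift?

at equilibrium

(NH₄HS is a pure solid — omitted from Q_c.)
Q_c = [NH₃]·[H₂S] = (0.00543)·(0.0326) = 1.77e-4
Q_c = 1.77e-4 = K_c, so the system is already at equilibrium.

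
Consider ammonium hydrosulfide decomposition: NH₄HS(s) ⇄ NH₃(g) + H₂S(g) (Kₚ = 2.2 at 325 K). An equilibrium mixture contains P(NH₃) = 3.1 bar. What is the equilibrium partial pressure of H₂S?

P(H₂S) = 0.71 bar

(NH₄HS is a pure solid — omitted from Kₚ.)
At equilibrium, Kₚ = P(NH₃)·P(H₂S) = 2.2.
(3.1)·(P(H₂S)) = 2.2
P(H₂S) = 0.710 = 0.71 bar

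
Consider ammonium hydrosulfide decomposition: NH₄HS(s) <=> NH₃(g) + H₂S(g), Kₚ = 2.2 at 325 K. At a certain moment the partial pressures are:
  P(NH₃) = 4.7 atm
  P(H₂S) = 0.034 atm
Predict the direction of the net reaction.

(NH₄HS is a pure solid — omitted from Qₚ.)
Qₚ = P(NH₃)·P(H₂S) = (4.7)·(0.034) = 0.16
Qₚ = 0.16 < Kₚ = 2.2, so the forward reaction proceeds.

in the forward direction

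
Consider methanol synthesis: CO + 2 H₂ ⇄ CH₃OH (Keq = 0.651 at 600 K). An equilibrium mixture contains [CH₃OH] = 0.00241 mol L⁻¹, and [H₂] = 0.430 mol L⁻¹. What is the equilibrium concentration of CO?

At equilibrium, Keq = [CH₃OH] / ([CO]·[H₂]²) = 0.651.
(0.00241) / (([CO])·(0.430)²) = 0.651
[CO] = 0.0200 mol L⁻¹

[CO] = 0.0200 mol L⁻¹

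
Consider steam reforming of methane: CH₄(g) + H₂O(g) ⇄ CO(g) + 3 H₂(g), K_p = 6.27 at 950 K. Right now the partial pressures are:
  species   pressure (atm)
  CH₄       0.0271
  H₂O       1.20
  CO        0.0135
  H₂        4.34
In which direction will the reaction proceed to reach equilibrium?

in the reverse direction

Q_p = P(CO)·P(H₂)³ / (P(CH₄)·P(H₂O)) = (0.0135)·(4.34)³ / ((0.0271)·(1.20)) = 33.9
Q_p = 33.9 > K_p = 6.27, so the reverse reaction proceeds.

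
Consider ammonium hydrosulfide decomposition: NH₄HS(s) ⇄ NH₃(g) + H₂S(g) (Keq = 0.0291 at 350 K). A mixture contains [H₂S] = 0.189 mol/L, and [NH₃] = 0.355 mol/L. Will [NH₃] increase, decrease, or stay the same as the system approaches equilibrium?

decrease

(NH₄HS is a pure solid — omitted from Q.)
Q = [NH₃]·[H₂S] = (0.355)·(0.189) = 0.0671
Q = 0.0671 > Keq = 0.0291: net reverse reaction.
NH₃ is a product, so it decreases.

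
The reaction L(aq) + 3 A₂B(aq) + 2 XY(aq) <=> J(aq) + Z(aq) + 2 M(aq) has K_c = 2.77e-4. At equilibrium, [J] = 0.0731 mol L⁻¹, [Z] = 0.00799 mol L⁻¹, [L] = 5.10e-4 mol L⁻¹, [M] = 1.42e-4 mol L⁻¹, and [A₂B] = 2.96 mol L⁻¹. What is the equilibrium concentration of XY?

[XY] = 0.00179 mol L⁻¹

At equilibrium, K_c = [J]·[Z]·[M]² / ([L]·[A₂B]³·[XY]²) = 2.77e-4.
(0.0731)·(0.00799)·(1.42e-4)² / ((5.10e-4)·(2.96)³·([XY])²) = 2.77e-4
[XY]² = 3.21e-6 ⇒ [XY] = 0.00179 mol L⁻¹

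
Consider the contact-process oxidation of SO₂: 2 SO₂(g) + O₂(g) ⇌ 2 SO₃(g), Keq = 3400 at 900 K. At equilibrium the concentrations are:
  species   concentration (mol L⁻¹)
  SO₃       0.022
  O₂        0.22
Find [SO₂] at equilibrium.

At equilibrium, Keq = [SO₃]² / ([SO₂]²·[O₂]) = 3400.
(0.022)² / (([SO₂])²·(0.22)) = 3400
[SO₂]² = 6.47×10⁻⁷ ⇒ [SO₂] = 8.0×10⁻⁴ mol L⁻¹

[SO₂] = 8.0×10⁻⁴ mol L⁻¹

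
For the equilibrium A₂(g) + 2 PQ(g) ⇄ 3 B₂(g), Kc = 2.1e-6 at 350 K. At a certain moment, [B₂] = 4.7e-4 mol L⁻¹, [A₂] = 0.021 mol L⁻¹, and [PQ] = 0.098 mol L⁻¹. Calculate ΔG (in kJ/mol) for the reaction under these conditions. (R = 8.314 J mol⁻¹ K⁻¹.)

Qc = [B₂]³ / ([A₂]·[PQ]²) = (4.7e-4)³ / ((0.021)·(0.098)²) = 5.15e-7
ΔG = RT ln(Qc/Kc) = (8.314 J mol⁻¹ K⁻¹)(350 K) × ln(5.15e-7/2.1e-6)
   = (2.910 kJ/mol)(-1.406) = -4.09 kJ/mol
ΔG < 0, so the forward reaction is spontaneous (proceeds forward).

ΔG = -4.09 kJ/mol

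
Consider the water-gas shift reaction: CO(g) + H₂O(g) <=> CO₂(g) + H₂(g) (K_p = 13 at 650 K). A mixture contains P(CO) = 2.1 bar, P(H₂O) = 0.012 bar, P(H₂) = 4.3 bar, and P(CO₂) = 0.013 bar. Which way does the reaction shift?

to the right

Q_p = P(CO₂)·P(H₂) / (P(CO)·P(H₂O)) = (0.013)·(4.3) / ((2.1)·(0.012)) = 2.2
Q_p = 2.2 < K_p = 13, so the forward reaction proceeds.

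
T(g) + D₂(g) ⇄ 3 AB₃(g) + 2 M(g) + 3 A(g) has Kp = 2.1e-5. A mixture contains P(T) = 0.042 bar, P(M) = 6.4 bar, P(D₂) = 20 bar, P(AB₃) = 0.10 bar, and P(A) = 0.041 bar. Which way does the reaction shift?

Qp = P(AB₃)³·P(M)²·P(A)³ / (P(T)·P(D₂)) = (0.10)³·(6.4)²·(0.041)³ / ((0.042)·(20)) = 3.4e-6
Qp = 3.4e-6 < Kp = 2.1e-5, so the forward reaction proceeds.

forward (toward products)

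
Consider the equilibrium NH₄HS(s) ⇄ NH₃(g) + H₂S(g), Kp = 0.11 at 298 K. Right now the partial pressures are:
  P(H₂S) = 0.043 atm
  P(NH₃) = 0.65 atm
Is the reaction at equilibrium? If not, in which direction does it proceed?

(NH₄HS is a pure solid — omitted from Qp.)
Qp = P(NH₃)·P(H₂S) = (0.65)·(0.043) = 0.028
Qp = 0.028 < Kp = 0.11, so the forward reaction proceeds.

in the forward direction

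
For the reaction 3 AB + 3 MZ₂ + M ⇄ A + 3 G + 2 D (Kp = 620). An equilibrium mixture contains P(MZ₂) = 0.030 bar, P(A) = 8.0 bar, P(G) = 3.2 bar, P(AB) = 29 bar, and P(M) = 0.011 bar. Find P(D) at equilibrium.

P(D) = 0.13 bar

At equilibrium, Kp = P(A)·P(G)³·P(D)² / (P(AB)³·P(MZ₂)³·P(M)) = 620.
(8.0)·(3.2)³·(P(D))² / ((29)³·(0.030)³·(0.011)) = 620
P(D)² = 0.0171 ⇒ P(D) = 0.13 bar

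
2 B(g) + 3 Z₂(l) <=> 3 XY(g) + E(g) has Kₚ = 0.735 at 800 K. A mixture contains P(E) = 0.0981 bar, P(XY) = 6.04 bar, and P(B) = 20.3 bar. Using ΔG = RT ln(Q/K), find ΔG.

ΔG = -17.6 kJ/mol

(Z₂ is a pure liquid — omitted from Qₚ.)
Qₚ = P(XY)³·P(E) / P(B)² = (6.04)³·(0.0981) / (20.3)² = 0.0525
ΔG = RT ln(Qₚ/Kₚ) = (8.314 J mol⁻¹ K⁻¹)(800 K) × ln(0.0525/0.735)
   = (6.651 kJ/mol)(-2.639) = -17.6 kJ/mol
ΔG < 0, so the forward reaction is spontaneous (proceeds forward).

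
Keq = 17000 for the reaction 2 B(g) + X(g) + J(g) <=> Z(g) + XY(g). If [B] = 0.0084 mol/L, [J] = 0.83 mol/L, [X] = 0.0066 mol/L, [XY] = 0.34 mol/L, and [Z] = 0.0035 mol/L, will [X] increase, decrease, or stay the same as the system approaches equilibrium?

decrease

Q = [Z]·[XY] / ([B]²·[X]·[J]) = (0.0035)·(0.34) / ((0.0084)²·(0.0066)·(0.83)) = 3100
Q = 3100 < Keq = 17000: net forward reaction.
X is a reactant, so it decreases.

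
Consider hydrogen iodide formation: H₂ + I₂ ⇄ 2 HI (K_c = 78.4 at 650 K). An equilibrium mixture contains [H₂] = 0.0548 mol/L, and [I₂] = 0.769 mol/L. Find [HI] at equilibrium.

At equilibrium, K_c = [HI]² / ([H₂]·[I₂]) = 78.4.
([HI])² / ((0.0548)·(0.769)) = 78.4
[HI]² = 3.30 ⇒ [HI] = 1.82 mol/L

[HI] = 1.82 mol/L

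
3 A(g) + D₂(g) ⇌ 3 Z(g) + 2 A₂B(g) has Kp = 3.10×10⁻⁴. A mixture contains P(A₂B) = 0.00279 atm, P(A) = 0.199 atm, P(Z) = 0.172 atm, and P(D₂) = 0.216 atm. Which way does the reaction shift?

Qp = P(Z)³·P(A₂B)² / (P(A)³·P(D₂)) = (0.172)³·(0.00279)² / ((0.199)³·(0.216)) = 2.33×10⁻⁵
Qp = 2.33×10⁻⁵ < Kp = 3.10×10⁻⁴, so the forward reaction proceeds.

in the forward direction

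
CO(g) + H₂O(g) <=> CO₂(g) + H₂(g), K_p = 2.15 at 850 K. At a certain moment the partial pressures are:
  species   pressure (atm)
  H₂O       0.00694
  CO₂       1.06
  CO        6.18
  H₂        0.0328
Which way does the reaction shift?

toward products

Q_p = P(CO₂)·P(H₂) / (P(CO)·P(H₂O)) = (1.06)·(0.0328) / ((6.18)·(0.00694)) = 0.811
Q_p = 0.811 < K_p = 2.15, so the forward reaction proceeds.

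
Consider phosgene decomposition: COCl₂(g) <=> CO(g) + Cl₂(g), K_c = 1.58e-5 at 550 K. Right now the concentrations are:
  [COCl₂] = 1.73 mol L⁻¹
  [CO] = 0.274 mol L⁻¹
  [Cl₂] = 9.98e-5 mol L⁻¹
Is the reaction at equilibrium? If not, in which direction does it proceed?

neither direction; the system is at equilibrium

Q_c = [CO]·[Cl₂] / [COCl₂] = (0.274)·(9.98e-5) / (1.73) = 1.58e-5
Q_c = 1.58e-5 = K_c, so the system is already at equilibrium.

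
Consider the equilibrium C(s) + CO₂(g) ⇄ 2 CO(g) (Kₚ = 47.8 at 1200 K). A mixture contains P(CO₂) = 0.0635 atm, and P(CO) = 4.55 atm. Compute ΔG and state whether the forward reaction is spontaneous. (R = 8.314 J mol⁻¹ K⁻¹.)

(C is a pure solid — omitted from Qₚ.)
Qₚ = P(CO)² / P(CO₂) = (4.55)² / (0.0635) = 326
ΔG = RT ln(Qₚ/Kₚ) = (8.314 J mol⁻¹ K⁻¹)(1200 K) × ln(326/47.8)
   = (9.977 kJ/mol)(1.920) = 19.2 kJ/mol
ΔG > 0, so the forward reaction is non-spontaneous (proceeds in reverse).

ΔG = 19.2 kJ/mol; the forward reaction is non-spontaneous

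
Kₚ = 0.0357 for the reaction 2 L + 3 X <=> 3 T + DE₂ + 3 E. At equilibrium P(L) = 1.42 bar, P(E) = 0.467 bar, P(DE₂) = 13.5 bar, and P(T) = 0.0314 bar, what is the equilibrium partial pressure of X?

At equilibrium, Kₚ = P(T)³·P(DE₂)·P(E)³ / (P(L)²·P(X)³) = 0.0357.
(0.0314)³·(13.5)·(0.467)³ / ((1.42)²·(P(X))³) = 0.0357
P(X)³ = 5.91×10⁻⁴ ⇒ P(X) = 0.0839 bar

P(X) = 0.0839 bar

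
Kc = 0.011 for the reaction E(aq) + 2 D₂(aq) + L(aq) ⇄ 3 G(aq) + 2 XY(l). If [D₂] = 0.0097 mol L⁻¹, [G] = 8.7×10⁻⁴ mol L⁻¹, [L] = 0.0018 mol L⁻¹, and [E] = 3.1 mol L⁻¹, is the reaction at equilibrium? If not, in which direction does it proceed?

(XY is a pure liquid — omitted from Qc.)
Qc = [G]³ / ([E]·[D₂]²·[L]) = (8.7×10⁻⁴)³ / ((3.1)·(0.0097)²·(0.0018)) = 0.0013
Qc = 0.0013 < Kc = 0.011, so the forward reaction proceeds.

forward (toward products)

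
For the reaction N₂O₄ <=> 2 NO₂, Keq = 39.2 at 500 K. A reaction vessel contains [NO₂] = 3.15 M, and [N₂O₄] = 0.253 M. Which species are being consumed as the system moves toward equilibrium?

none (at equilibrium)

Q = [NO₂]² / [N₂O₄] = (3.15)² / (0.253) = 39.2
Q = 39.2 = Keq; the system is at equilibrium.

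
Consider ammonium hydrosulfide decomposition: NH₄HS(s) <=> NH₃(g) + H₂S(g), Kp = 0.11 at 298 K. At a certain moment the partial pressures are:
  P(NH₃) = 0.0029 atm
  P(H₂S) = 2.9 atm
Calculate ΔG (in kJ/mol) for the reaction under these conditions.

(NH₄HS is a pure solid — omitted from Qp.)
Qp = P(NH₃)·P(H₂S) = (0.0029)·(2.9) = 0.00841
ΔG = RT ln(Qp/Kp) = (8.314 J mol⁻¹ K⁻¹)(298 K) × ln(0.00841/0.11)
   = (2.478 kJ/mol)(-2.571) = -6.37 kJ/mol
ΔG < 0, so the forward reaction is spontaneous (proceeds forward).

ΔG = -6.37 kJ/mol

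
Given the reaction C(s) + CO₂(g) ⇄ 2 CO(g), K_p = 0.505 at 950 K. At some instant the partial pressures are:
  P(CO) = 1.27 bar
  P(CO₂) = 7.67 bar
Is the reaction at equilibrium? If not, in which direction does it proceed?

(C is a pure solid — omitted from Q_p.)
Q_p = P(CO)² / P(CO₂) = (1.27)² / (7.67) = 0.210
Q_p = 0.210 < K_p = 0.505, so the forward reaction proceeds.

toward products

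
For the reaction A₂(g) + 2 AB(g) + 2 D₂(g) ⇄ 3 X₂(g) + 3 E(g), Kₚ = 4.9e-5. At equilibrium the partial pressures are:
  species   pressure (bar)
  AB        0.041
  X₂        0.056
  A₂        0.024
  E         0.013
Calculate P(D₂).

At equilibrium, Kₚ = P(X₂)³·P(E)³ / (P(A₂)·P(AB)²·P(D₂)²) = 4.9e-5.
(0.056)³·(0.013)³ / ((0.024)·(0.041)²·(P(D₂))²) = 4.9e-5
P(D₂)² = 0.195 ⇒ P(D₂) = 0.44 bar

P(D₂) = 0.44 bar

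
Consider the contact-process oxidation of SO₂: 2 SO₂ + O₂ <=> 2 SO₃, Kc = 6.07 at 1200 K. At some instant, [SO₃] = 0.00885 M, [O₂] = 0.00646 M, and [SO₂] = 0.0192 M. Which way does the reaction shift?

Qc = [SO₃]² / ([SO₂]²·[O₂]) = (0.00885)² / ((0.0192)²·(0.00646)) = 32.9
Qc = 32.9 > Kc = 6.07, so the reverse reaction proceeds.

reverse (toward reactants)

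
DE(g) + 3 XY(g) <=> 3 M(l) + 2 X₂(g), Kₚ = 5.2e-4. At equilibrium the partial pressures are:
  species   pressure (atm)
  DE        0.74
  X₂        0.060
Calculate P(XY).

(M is a pure liquid — omitted from Kₚ.)
At equilibrium, Kₚ = P(X₂)² / (P(DE)·P(XY)³) = 5.2e-4.
(0.060)² / ((0.74)·(P(XY))³) = 5.2e-4
P(XY)³ = 9.36 ⇒ P(XY) = 2.1 atm

P(XY) = 2.1 atm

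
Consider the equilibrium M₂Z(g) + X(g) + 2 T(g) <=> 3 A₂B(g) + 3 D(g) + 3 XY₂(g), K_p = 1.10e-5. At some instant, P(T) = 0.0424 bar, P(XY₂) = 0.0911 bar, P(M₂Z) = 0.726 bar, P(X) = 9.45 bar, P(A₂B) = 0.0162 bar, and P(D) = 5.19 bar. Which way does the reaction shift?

Q_p = P(A₂B)³·P(D)³·P(XY₂)³ / (P(M₂Z)·P(X)·P(T)²) = (0.0162)³·(5.19)³·(0.0911)³ / ((0.726)·(9.45)·(0.0424)²) = 3.64e-5
Q_p = 3.64e-5 > K_p = 1.10e-5, so the reverse reaction proceeds.

to the left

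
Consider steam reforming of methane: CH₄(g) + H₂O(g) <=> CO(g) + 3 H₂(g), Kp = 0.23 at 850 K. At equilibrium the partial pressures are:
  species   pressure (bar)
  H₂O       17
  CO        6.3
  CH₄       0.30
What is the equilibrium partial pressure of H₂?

At equilibrium, Kp = P(CO)·P(H₂)³ / (P(CH₄)·P(H₂O)) = 0.23.
(6.3)·(P(H₂))³ / ((0.30)·(17)) = 0.23
P(H₂)³ = 0.186 ⇒ P(H₂) = 0.57 bar

P(H₂) = 0.57 bar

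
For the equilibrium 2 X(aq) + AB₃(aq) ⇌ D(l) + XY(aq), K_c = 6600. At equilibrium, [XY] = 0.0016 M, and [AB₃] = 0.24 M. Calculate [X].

[X] = 0.0010 M

(D is a pure liquid — omitted from K_c.)
At equilibrium, K_c = [XY] / ([X]²·[AB₃]) = 6600.
(0.0016) / (([X])²·(0.24)) = 6600
[X]² = 1.01e-6 ⇒ [X] = 0.0010 M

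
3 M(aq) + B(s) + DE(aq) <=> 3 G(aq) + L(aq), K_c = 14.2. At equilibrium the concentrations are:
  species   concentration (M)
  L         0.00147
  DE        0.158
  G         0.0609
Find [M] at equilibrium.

[M] = 0.00529 M

(B is a pure solid — omitted from K_c.)
At equilibrium, K_c = [G]³·[L] / ([M]³·[DE]) = 14.2.
(0.0609)³·(0.00147) / (([M])³·(0.158)) = 14.2
[M]³ = 1.48e-7 ⇒ [M] = 0.00529 M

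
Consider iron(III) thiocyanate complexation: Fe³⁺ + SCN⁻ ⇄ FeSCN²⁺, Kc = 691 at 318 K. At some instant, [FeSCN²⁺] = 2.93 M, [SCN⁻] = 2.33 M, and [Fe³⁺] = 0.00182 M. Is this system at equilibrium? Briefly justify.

yes, at equilibrium

Qc = [FeSCN²⁺] / ([Fe³⁺]·[SCN⁻]) = (2.93) / ((0.00182)·(2.33)) = 691
Qc = 691 = Kc; the system is at equilibrium.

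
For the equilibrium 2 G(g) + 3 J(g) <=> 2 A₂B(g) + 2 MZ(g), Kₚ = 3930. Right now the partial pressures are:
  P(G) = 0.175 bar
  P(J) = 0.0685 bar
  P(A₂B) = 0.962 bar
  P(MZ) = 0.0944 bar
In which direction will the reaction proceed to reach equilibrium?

toward products

Qₚ = P(A₂B)²·P(MZ)² / (P(G)²·P(J)³) = (0.962)²·(0.0944)² / ((0.175)²·(0.0685)³) = 838
Qₚ = 838 < Kₚ = 3930, so the forward reaction proceeds.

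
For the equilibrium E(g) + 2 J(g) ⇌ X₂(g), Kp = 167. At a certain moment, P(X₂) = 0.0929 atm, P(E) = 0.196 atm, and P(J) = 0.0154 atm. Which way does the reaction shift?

Qp = P(X₂) / (P(E)·P(J)²) = (0.0929) / ((0.196)·(0.0154)²) = 2000
Qp = 2000 > Kp = 167, so the reverse reaction proceeds.

to the left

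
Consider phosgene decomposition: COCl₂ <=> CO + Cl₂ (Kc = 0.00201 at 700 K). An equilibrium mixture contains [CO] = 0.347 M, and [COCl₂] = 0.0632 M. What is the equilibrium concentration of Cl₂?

[Cl₂] = 3.66e-4 M

At equilibrium, Kc = [CO]·[Cl₂] / [COCl₂] = 0.00201.
(0.347)·([Cl₂]) / (0.0632) = 0.00201
[Cl₂] = 3.66e-4 M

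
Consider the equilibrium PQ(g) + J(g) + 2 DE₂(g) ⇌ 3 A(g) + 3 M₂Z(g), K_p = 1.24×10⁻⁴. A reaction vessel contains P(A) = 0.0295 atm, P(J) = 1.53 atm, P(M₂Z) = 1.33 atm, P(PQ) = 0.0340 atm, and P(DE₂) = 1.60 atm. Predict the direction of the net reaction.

to the left

Q_p = P(A)³·P(M₂Z)³ / (P(PQ)·P(J)·P(DE₂)²) = (0.0295)³·(1.33)³ / ((0.0340)·(1.53)·(1.60)²) = 4.54×10⁻⁴
Q_p = 4.54×10⁻⁴ > K_p = 1.24×10⁻⁴, so the reverse reaction proceeds.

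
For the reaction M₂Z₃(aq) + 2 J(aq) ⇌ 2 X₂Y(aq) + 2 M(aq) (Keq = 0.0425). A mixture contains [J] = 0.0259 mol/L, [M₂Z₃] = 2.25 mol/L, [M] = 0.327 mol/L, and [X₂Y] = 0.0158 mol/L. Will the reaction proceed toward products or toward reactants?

in the forward direction

Q = [X₂Y]²·[M]² / ([M₂Z₃]·[J]²) = (0.0158)²·(0.327)² / ((2.25)·(0.0259)²) = 0.0177
Q = 0.0177 < Keq = 0.0425, so the forward reaction proceeds.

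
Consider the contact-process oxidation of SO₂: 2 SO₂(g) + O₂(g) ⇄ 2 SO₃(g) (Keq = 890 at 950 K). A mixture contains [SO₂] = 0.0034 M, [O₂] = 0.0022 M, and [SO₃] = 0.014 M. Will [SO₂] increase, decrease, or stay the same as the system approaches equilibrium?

Q = [SO₃]² / ([SO₂]²·[O₂]) = (0.014)² / ((0.0034)²·(0.0022)) = 7700
Q = 7700 > Keq = 890: net reverse reaction.
SO₂ is a reactant, so it increases.

increase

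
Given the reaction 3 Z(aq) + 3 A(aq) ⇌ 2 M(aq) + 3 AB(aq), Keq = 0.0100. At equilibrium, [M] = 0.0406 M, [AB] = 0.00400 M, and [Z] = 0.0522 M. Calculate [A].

At equilibrium, Keq = [M]²·[AB]³ / ([Z]³·[A]³) = 0.0100.
(0.0406)²·(0.00400)³ / ((0.0522)³·([A])³) = 0.0100
[A]³ = 7.42×10⁻⁵ ⇒ [A] = 0.0420 M

[A] = 0.0420 M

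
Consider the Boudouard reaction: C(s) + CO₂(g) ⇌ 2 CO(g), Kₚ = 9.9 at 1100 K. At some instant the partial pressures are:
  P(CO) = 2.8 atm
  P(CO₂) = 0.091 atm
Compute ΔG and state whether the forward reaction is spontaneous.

(C is a pure solid — omitted from Qₚ.)
Qₚ = P(CO)² / P(CO₂) = (2.8)² / (0.091) = 86.2
ΔG = RT ln(Qₚ/Kₚ) = (8.314 J mol⁻¹ K⁻¹)(1100 K) × ln(86.2/9.9)
   = (9.145 kJ/mol)(2.164) = 19.8 kJ/mol
ΔG > 0, so the forward reaction is non-spontaneous (proceeds in reverse).

ΔG = 19.8 kJ/mol; the forward reaction is non-spontaneous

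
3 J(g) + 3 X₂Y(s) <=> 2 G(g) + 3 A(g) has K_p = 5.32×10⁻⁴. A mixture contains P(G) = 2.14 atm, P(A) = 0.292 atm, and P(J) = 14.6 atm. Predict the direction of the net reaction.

(X₂Y is a pure solid — omitted from Q_p.)
Q_p = P(G)²·P(A)³ / P(J)³ = (2.14)²·(0.292)³ / (14.6)³ = 3.66×10⁻⁵
Q_p = 3.66×10⁻⁵ < K_p = 5.32×10⁻⁴, so the forward reaction proceeds.

toward products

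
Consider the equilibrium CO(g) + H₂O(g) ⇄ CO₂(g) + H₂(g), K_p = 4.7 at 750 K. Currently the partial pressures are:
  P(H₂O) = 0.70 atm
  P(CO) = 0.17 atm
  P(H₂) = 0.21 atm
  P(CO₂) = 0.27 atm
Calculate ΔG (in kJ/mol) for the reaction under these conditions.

Q_p = P(CO₂)·P(H₂) / (P(CO)·P(H₂O)) = (0.27)·(0.21) / ((0.17)·(0.70)) = 0.476
ΔG = RT ln(Q_p/K_p) = (8.314 J mol⁻¹ K⁻¹)(750 K) × ln(0.476/4.7)
   = (6.236 kJ/mol)(-2.290) = -14.3 kJ/mol
ΔG < 0, so the forward reaction is spontaneous (proceeds forward).

ΔG = -14.3 kJ/mol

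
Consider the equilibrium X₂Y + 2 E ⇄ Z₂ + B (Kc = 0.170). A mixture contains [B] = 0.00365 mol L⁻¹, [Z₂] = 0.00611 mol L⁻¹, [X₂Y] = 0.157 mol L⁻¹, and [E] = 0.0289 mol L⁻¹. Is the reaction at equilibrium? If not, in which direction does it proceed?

Qc = [Z₂]·[B] / ([X₂Y]·[E]²) = (0.00611)·(0.00365) / ((0.157)·(0.0289)²) = 0.170
Qc = 0.170 = Kc, so the system is already at equilibrium.

at equilibrium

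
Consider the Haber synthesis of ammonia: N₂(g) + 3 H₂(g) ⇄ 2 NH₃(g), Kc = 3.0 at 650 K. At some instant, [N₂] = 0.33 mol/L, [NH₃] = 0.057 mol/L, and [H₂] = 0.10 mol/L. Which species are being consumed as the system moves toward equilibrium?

NH₃ (products)

Qc = [NH₃]² / ([N₂]·[H₂]³) = (0.057)² / ((0.33)·(0.10)³) = 9.8
Qc = 9.8 > Kc = 3.0: net reverse reaction.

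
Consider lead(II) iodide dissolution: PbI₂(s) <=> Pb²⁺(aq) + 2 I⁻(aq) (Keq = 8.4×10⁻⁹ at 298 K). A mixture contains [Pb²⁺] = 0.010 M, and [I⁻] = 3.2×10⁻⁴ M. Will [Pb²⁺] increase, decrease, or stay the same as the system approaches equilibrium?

increase

(PbI₂ is a pure solid — omitted from Q.)
Q = [Pb²⁺]·[I⁻]² = (0.010)·(3.2×10⁻⁴)² = 1.0×10⁻⁹
Q = 1.0×10⁻⁹ < Keq = 8.4×10⁻⁹: net forward reaction.
Pb²⁺ is a product, so it increases.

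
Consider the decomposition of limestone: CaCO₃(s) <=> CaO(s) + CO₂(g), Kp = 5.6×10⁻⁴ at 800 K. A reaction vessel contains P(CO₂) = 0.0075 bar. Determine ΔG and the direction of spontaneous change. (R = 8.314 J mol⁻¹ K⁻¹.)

ΔG = 17.3 kJ/mol; the forward reaction is non-spontaneous

(CaCO₃, CaO are pure solids — omitted from Qp.)
Qp = P(CO₂) = 0.00750
ΔG = RT ln(Qp/Kp) = (8.314 J mol⁻¹ K⁻¹)(800 K) × ln(0.00750/5.6×10⁻⁴)
   = (6.651 kJ/mol)(2.595) = 17.3 kJ/mol
ΔG > 0, so the forward reaction is non-spontaneous (proceeds in reverse).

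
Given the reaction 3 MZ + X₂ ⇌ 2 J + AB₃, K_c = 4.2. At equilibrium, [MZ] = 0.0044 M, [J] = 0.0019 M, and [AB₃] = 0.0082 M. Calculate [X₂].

[X₂] = 0.083 M

At equilibrium, K_c = [J]²·[AB₃] / ([MZ]³·[X₂]) = 4.2.
(0.0019)²·(0.0082) / ((0.0044)³·([X₂])) = 4.2
[X₂] = 0.0827 = 0.083 M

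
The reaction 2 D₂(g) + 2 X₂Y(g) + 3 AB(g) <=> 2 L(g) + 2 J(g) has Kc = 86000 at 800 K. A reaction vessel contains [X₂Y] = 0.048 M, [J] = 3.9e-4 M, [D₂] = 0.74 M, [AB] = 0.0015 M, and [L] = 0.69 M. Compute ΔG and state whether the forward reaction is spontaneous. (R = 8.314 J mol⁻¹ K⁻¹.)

ΔG = -10.8 kJ/mol; the forward reaction is spontaneous

Qc = [L]²·[J]² / ([D₂]²·[X₂Y]²·[AB]³) = (0.69)²·(3.9e-4)² / ((0.74)²·(0.048)²·(0.0015)³) = 17000
ΔG = RT ln(Qc/Kc) = (8.314 J mol⁻¹ K⁻¹)(800 K) × ln(17000/86000)
   = (6.651 kJ/mol)(-1.621) = -10.8 kJ/mol
ΔG < 0, so the forward reaction is spontaneous (proceeds forward).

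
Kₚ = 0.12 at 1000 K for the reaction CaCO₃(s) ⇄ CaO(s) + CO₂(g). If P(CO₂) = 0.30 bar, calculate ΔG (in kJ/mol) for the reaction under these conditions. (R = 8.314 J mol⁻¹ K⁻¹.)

ΔG = 7.62 kJ/mol

(CaCO₃, CaO are pure solids — omitted from Qₚ.)
Qₚ = P(CO₂) = 0.300
ΔG = RT ln(Qₚ/Kₚ) = (8.314 J mol⁻¹ K⁻¹)(1000 K) × ln(0.300/0.12)
   = (8.314 kJ/mol)(0.9163) = 7.62 kJ/mol
ΔG > 0, so the forward reaction is non-spontaneous (proceeds in reverse).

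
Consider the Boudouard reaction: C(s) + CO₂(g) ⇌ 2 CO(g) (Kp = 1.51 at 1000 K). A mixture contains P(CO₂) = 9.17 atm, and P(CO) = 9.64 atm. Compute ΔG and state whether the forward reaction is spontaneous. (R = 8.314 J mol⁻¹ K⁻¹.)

(C is a pure solid — omitted from Qp.)
Qp = P(CO)² / P(CO₂) = (9.64)² / (9.17) = 10.1
ΔG = RT ln(Qp/Kp) = (8.314 J mol⁻¹ K⁻¹)(1000 K) × ln(10.1/1.51)
   = (8.314 kJ/mol)(1.900) = 15.8 kJ/mol
ΔG > 0, so the forward reaction is non-spontaneous (proceeds in reverse).

ΔG = 15.8 kJ/mol; the forward reaction is non-spontaneous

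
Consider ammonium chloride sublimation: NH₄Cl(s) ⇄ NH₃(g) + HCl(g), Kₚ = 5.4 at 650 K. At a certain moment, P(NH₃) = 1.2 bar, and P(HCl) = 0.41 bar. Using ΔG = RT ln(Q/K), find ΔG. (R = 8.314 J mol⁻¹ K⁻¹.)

ΔG = -12.9 kJ/mol

(NH₄Cl is a pure solid — omitted from Qₚ.)
Qₚ = P(NH₃)·P(HCl) = (1.2)·(0.41) = 0.492
ΔG = RT ln(Qₚ/Kₚ) = (8.314 J mol⁻¹ K⁻¹)(650 K) × ln(0.492/5.4)
   = (5.404 kJ/mol)(-2.396) = -12.9 kJ/mol
ΔG < 0, so the forward reaction is spontaneous (proceeds forward).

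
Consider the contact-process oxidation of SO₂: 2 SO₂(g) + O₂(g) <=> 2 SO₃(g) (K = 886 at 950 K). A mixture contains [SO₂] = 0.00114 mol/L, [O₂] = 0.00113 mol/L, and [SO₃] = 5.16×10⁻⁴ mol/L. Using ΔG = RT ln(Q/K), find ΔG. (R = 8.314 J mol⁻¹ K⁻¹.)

ΔG = -12.5 kJ/mol

Q = [SO₃]² / ([SO₂]²·[O₂]) = (5.16×10⁻⁴)² / ((0.00114)²·(0.00113)) = 181
ΔG = RT ln(Q/K) = (8.314 J mol⁻¹ K⁻¹)(950 K) × ln(181/886)
   = (7.898 kJ/mol)(-1.588) = -12.5 kJ/mol
ΔG < 0, so the forward reaction is spontaneous (proceeds forward).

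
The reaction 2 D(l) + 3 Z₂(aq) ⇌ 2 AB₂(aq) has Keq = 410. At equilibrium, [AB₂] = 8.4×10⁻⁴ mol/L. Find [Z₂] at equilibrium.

(D is a pure liquid — omitted from Keq.)
At equilibrium, Keq = [AB₂]² / [Z₂]³ = 410.
(8.4×10⁻⁴)² / ([Z₂])³ = 410
[Z₂]³ = 1.72×10⁻⁹ ⇒ [Z₂] = 0.0012 mol/L

[Z₂] = 0.0012 mol/L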